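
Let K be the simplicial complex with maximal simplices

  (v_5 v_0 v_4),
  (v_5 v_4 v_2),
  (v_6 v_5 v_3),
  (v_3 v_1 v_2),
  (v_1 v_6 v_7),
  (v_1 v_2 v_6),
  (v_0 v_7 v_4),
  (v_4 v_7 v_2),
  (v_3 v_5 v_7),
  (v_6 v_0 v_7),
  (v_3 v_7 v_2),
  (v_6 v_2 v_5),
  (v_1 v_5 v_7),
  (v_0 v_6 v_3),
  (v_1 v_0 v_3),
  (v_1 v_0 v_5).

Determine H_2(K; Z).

H_2 = Z.

Fix the vertex order v_0 < v_1 < v_2 < v_3 < v_4 < v_5 < v_6 < v_7 and write every simplex with vertices in increasing order. Then dim K = 2 and the simplices of K are:

  0-simplices (8): [v_0], [v_1], [v_2], [v_3], [v_4], [v_5], [v_6], [v_7]
  1-simplices (24): (24 of them)
  2-simplices (16): (16 of them)

giving chain groups C_0 ≅ Z^8, C_1 ≅ Z^24, C_2 ≅ Z^16.

∂_1: C_1 → C_0 is given by ∂[p,q] = [q] − [p]. For instance
  ∂[v_3,v_5] = [v_5] − [v_3].
The resulting 8×24 matrix has rank 7, and its Smith normal form has invariant factors (1,1,1,1,1,1,1).

∂_2: C_2 → C_1 sends each 2-simplex [p,q,r] to [q,r] − [p,r] + [p,q]. For instance
  ∂[v_1,v_2,v_3] = [v_2,v_3] − [v_1,v_3] + [v_1,v_2],
  ∂[v_2,v_5,v_6] = [v_5,v_6] − [v_2,v_6] + [v_2,v_5].
As a 24×16 matrix over Z this has rank 15, with invariant factors (1,1,1,1,1,1,1,1,1,1,1,1,1,1,1).

Reading off H_k = ker ∂_k / im ∂_{k+1}:

  H_2: rank ker ∂_2 − rank ∂_3 = (16 − 15) − 0 = 1, and there is no ∂_3, so H_2 ≅ Z.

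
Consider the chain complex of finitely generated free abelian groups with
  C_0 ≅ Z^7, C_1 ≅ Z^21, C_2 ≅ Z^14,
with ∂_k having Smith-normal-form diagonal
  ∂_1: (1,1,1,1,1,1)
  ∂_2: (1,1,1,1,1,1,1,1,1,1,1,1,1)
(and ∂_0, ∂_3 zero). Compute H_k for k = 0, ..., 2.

H_0 ≅ Z,  H_1 ≅ Z^2,  H_2 ≅ Z.

H_0: b_0 = 7 − 0 − 6 = 1; torsion from ∂_1 factors > 1: none. So H_0 ≅ Z.
H_1: b_1 = 21 − 6 − 13 = 2; torsion from ∂_2 factors > 1: none. So H_1 ≅ Z^2.
H_2: b_2 = 14 − 13 − 0 = 1; torsion from ∂_3 factors > 1: none. So H_2 ≅ Z.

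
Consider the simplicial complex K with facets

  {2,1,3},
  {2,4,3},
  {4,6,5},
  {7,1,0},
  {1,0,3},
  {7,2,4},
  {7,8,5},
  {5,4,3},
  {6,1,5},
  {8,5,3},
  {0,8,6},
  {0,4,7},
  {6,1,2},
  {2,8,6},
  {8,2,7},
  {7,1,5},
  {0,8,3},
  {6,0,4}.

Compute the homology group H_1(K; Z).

We work with the vertex ordering 0 < 1 < 2 < 3 < 4 < 5 < 6 < 7 < 8. The simplices of K, each written with vertices in increasing order, are:

  0-simplices (9): [0], [1], [2], [3], [4], [5], [6], [7], [8]
  1-simplices (27): (27 of them)
  2-simplices (18): [0,1,3], [0,1,7], [0,3,8], [0,4,6], [0,4,7], [0,6,8], [1,2,3], [1,2,6], [1,5,6], [1,5,7], [2,3,4], [2,4,7], [2,6,8], [2,7,8], [3,4,5], [3,5,8], [4,5,6], [5,7,8]

giving chain groups C_0 ≅ Z^9, C_1 ≅ Z^27, C_2 ≅ Z^18.

The boundary map ∂_1: C_1 → C_0 maps an edge to its endpoints' difference, ∂[p,q] = q − p. For instance
  ∂[2,6] = [6] − [2].
As a 9×27 matrix over Z this has rank 8, with invariant factors (1,1,1,1,1,1,1,1).

Boundary ∂_2: C_2 → C_1 acts by ∂[p,q,r] = [q,r] − [p,r] + [p,q]. For instance
  ∂[2,4,7] = [4,7] − [2,7] + [2,4],
  ∂[1,2,3] = [2,3] − [1,3] + [1,2].
This gives a 27×18 integer matrix of rank 17; reducing to Smith normal form yields diagonal entries (1,1,1,1,1,1,1,1,1,1,1,1,1,1,1,1,1).

From H_k ≅ ker(∂_k) / im(∂_{k+1}) we obtain:

  H_1: rank ker ∂_1 − rank ∂_2 = (27 − 8) − 17 = 2, and the invariant factors of ∂_2 are all 1, so H_1 ≅ Z^2.

H_1 = Z^2.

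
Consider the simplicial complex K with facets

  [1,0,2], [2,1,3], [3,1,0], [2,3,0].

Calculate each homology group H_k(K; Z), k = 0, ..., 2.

We work with the vertex ordering 0 < 1 < 2 < 3. The simplices of K, each written with vertices in increasing order, are:

  0-simplices (4): [0], [1], [2], [3]
  1-simplices (6): [0,1], [0,2], [0,3], [1,2], [1,3], [2,3]
  2-simplices (4): [0,1,2], [0,1,3], [0,2,3], [1,2,3]

Hence C_0 ≅ Z^4, C_1 ≅ Z^6, C_2 ≅ Z^4.

Boundary ∂_1: C_1 → C_0 maps an edge to its endpoints' difference, ∂[p,q] = q − p. For instance
  ∂[1,2] = [2] − [1].
As a 4×6 matrix over Z this has rank 3, with invariant factors (1,1,1).

Boundary ∂_2: C_2 → C_1 acts by ∂[p,q,r] = [q,r] − [p,r] + [p,q]. For instance
  ∂[0,1,3] = [1,3] − [0,3] + [0,1],
  ∂[1,2,3] = [2,3] − [1,3] + [1,2].
This gives a 6×4 integer matrix of rank 3; reducing to Smith normal form yields diagonal entries (1,1,1).

Reading off H_k = ker ∂_k / im ∂_{k+1}:

  H_0: rank C_0 − rank ∂_1 = 4 − 3 = 1, and the invariant factors of ∂_1 are all 1, so H_0 = Z.
  H_1: rank ker ∂_1 − rank ∂_2 = (6 − 3) − 3 = 0, and the invariant factors of ∂_2 are all 1, so H_1 = 0.
  H_2: rank ker ∂_2 − rank ∂_3 = (4 − 3) − 0 = 1, and there is no ∂_3, so H_2 = Z.

H_0 = Z,  H_1 = 0,  H_2 = Z.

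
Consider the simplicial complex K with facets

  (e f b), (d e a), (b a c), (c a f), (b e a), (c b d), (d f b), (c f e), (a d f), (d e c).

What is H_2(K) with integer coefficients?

H_2 = 0.

Fix the vertex order a < b < c < d < e < f and write every simplex with vertices in increasing order. Then dim K = 2 and the simplices of K are:

  0-simplices (6): a, b, c, d, e, f
  1-simplices (15): ab, ac, ad, ae, af, bc, bd, be, bf, cd, ce, cf, de, df, ef
  2-simplices (10): abc, abe, acf, ade, adf, bcd, bdf, bef, cde, cef

Hence C_0 ≅ Z^6, C_1 ≅ Z^15, C_2 ≅ Z^10.

∂_1: C_1 → C_0 maps an edge to its endpoints' difference, ∂[p,q] = q − p.
This gives a 6×15 integer matrix of rank 5; reducing to Smith normal form yields diagonal entries (1,1,1,1,1).

Boundary ∂_2: C_2 → C_1 acts by ∂[p,q,r] = [q,r] − [p,r] + [p,q]. For instance
  ∂bdf = df − bf + bd,
  ∂acf = cf − af + ac.
This gives a 15×10 integer matrix of rank 10; reducing to Smith normal form yields diagonal entries (1,1,1,1,1,1,1,1,1,2).

From H_k ≅ ker(∂_k) / im(∂_{k+1}) we obtain:

  H_2: rank ker ∂_2 − rank ∂_3 = (10 − 10) − 0 = 0, and there is no ∂_3, so H_2 ≅ 0.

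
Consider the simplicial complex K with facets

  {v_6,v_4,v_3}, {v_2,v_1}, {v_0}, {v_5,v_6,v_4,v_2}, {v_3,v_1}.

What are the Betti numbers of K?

b_0 = 2, b_1 = 1, b_2 = 0, b_3 = 0.

We work with the vertex ordering v_0 < v_1 < v_2 < v_3 < v_4 < v_5 < v_6. The simplices of K, each written with vertices in increasing order, are:

  0-simplices (7): [v_0], [v_1], [v_2], [v_3], [v_4], [v_5], [v_6]
  1-simplices (10): [v_1,v_2], [v_1,v_3], [v_2,v_4], [v_2,v_5], [v_2,v_6], [v_3,v_4], [v_3,v_6], [v_4,v_5], [v_4,v_6], [v_5,v_6]
  2-simplices (5): [v_2,v_4,v_5], [v_2,v_4,v_6], [v_2,v_5,v_6], [v_3,v_4,v_6], [v_4,v_5,v_6]
  3-simplices (1): [v_2,v_4,v_5,v_6]

so the chain groups are C_0 ≅ Z^7, C_1 ≅ Z^10, C_2 ≅ Z^5, C_3 ≅ Z^1.

The boundary map ∂_1: C_1 → C_0 sends each edge [p,q] (with p < q) to q − p.
The 7×10 boundary matrix has rank 5 and Smith normal form diag(1,1,1,1,1).

Boundary ∂_2: C_2 → C_1 sends each 2-simplex [p,q,r] to [q,r] − [p,r] + [p,q]. For instance
  ∂[v_2,v_5,v_6] = [v_5,v_6] − [v_2,v_6] + [v_2,v_5],
  ∂[v_3,v_4,v_6] = [v_4,v_6] − [v_3,v_6] + [v_3,v_4].
This gives a 10×5 integer matrix of rank 4; reducing to Smith normal form yields diagonal entries (1,1,1,1).

Boundary ∂_3: C_3 → C_2 sends each 3-simplex σ to the alternating sum Σ_i (−1)^i (σ with its i-th vertex removed). For instance
  ∂[v_2,v_4,v_5,v_6] = [v_4,v_5,v_6] − [v_2,v_5,v_6] + [v_2,v_4,v_6] − [v_2,v_4,v_5].
This gives a 5×1 integer matrix of rank 1; reducing to Smith normal form yields diagonal entries (1).

Computing H_k = (kernel of ∂_k) / (image of ∂_{k+1}):

  H_0: rank C_0 − rank ∂_1 = 7 − 5 = 2, and the invariant factors of ∂_1 are all 1, so H_0 = Z^2.
  H_1: rank ker ∂_1 − rank ∂_2 = (10 − 5) − 4 = 1, and the invariant factors of ∂_2 are all 1, so H_1 = Z.
  H_2: rank ker ∂_2 − rank ∂_3 = (5 − 4) − 1 = 0, and the invariant factors of ∂_3 are all 1, so H_2 = 0.
  H_3: rank ker ∂_3 − rank ∂_4 = (1 − 1) − 0 = 0, and there is no ∂_4, so H_3 = 0.

As a check, the Euler characteristic is 7 − 10 + 5 − 1 = 1, which agrees with 2 − 1 + 0 − 0 = 1.

Hence the Betti numbers are b_0 = 2, b_1 = 1, b_2 = 0, b_3 = 0.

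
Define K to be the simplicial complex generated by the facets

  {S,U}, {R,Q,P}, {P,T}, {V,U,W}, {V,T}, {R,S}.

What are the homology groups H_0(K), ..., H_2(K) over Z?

We work with the vertex ordering P < Q < R < S < T < U < V < W. The simplices of K, each written with vertices in increasing order, are:

  0-simplices (8): P, Q, R, S, T, U, V, W
  1-simplices (10): PQ, PR, PT, QR, RS, SU, TV, UV, UW, VW
  2-simplices (2): PQR, UVW

so the chain groups are C_0 ≅ Z^8, C_1 ≅ Z^10, C_2 ≅ Z^2.

Boundary ∂_1: C_1 → C_0 is given by ∂[p,q] = [q] − [p]. For instance
  ∂PR = R − P.
The resulting 8×10 matrix has rank 7, and its Smith normal form has invariant factors (1,1,1,1,1,1,1).

The boundary map ∂_2: C_2 → C_1 sends each 2-simplex [p,q,r] to [q,r] − [p,r] + [p,q]. For instance
  ∂UVW = VW − UW + UV,
  ∂PQR = QR − PR + PQ.
As a 10×2 matrix over Z this has rank 2, with invariant factors (1,1).

Now H_k = ker ∂_k / im ∂_{k+1}, so:

  H_0: rank C_0 − rank ∂_1 = 8 − 7 = 1, and the invariant factors of ∂_1 are all 1, so H_0 = Z.
  H_1: rank ker ∂_1 − rank ∂_2 = (10 − 7) − 2 = 1, and the invariant factors of ∂_2 are all 1, so H_1 = Z.
  H_2: rank ker ∂_2 − rank ∂_3 = (2 − 2) − 0 = 0, and there is no ∂_3, so H_2 = 0.

H_0 = Z,  H_1 = Z,  H_2 = 0.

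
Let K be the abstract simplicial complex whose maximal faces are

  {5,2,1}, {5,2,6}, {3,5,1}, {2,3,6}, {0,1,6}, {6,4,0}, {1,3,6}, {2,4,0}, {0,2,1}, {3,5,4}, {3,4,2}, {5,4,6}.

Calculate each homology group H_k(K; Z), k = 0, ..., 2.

Take the total order 0 < 1 < 2 < 3 < 4 < 5 < 6 on the vertex set. Then K (dimension 2) consists of the simplices:

  0-simplices (7): [0], [1], [2], [3], [4], [5], [6]
  1-simplices (18): [0,1], [0,2], [0,4], [0,6], [1,2], [1,3], [1,5], [1,6], [2,3], [2,4], [2,5], [2,6], [3,4], [3,5], [3,6], [4,5], [4,6], [5,6]
  2-simplices (12): [0,1,2], [0,1,6], [0,2,4], [0,4,6], [1,2,5], [1,3,5], [1,3,6], [2,3,4], [2,3,6], [2,5,6], [3,4,5], [4,5,6]

so the chain groups are C_0 ≅ Z^7, C_1 ≅ Z^18, C_2 ≅ Z^12.

∂_1: C_1 → C_0 is given by ∂[p,q] = [q] − [p]. For instance
  ∂[2,4] = [4] − [2].
This gives a 7×18 integer matrix of rank 6; reducing to Smith normal form yields diagonal entries (1,1,1,1,1,1).

The boundary map ∂_2: C_2 → C_1 maps a triangle to the signed sum of its edges. For instance
  ∂[3,4,5] = [4,5] − [3,5] + [3,4],
  ∂[4,5,6] = [5,6] − [4,6] + [4,5].
This gives a 18×12 integer matrix of rank 12; reducing to Smith normal form yields diagonal entries (1,1,1,1,1,1,1,1,1,1,1,2).

Now H_k = ker ∂_k / im ∂_{k+1}, so:

  H_0: rank C_0 − rank ∂_1 = 7 − 6 = 1, and the invariant factors of ∂_1 are all 1, so H_0 ≅ Z.
  H_1: rank ker ∂_1 − rank ∂_2 = (18 − 6) − 12 = 0, and ∂_2 has invariant factor 2 > 1, so H_1 ≅ Z/2.
  H_2: rank ker ∂_2 − rank ∂_3 = (12 − 12) − 0 = 0, and there is no ∂_3, so H_2 ≅ 0.

(K is a triangulation of the real projective plane RP^2.)

H_0 ≅ Z,  H_1 ≅ Z/2,  H_2 = 0.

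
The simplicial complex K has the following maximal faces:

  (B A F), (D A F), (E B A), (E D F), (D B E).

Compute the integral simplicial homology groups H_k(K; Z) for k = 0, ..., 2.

We work with the vertex ordering A < B < D < E < F. The simplices of K, each written with vertices in increasing order, are:

  0-simplices (5): A, B, D, E, F
  1-simplices (10): AB, AD, AE, AF, BD, BE, BF, DE, DF, EF
  2-simplices (5): ABE, ABF, ADF, BDE, DEF

giving chain groups C_0 ≅ Z^5, C_1 ≅ Z^10, C_2 ≅ Z^5.

Boundary ∂_1: C_1 → C_0 maps an edge to its endpoints' difference, ∂[p,q] = q − p.
The resulting 5×10 matrix has rank 4, and its Smith normal form has invariant factors (1,1,1,1).

Boundary ∂_2: C_2 → C_1 maps a triangle to the signed sum of its edges. For instance
  ∂DEF = EF − DF + DE,
  ∂ADF = DF − AF + AD.
The resulting 10×5 matrix has rank 5, and its Smith normal form has invariant factors (1,1,1,1,1).

Computing H_k = (kernel of ∂_k) / (image of ∂_{k+1}):

  H_0: rank C_0 − rank ∂_1 = 5 − 4 = 1, and the invariant factors of ∂_1 are all 1, so H_0 ≅ Z.
  H_1: rank ker ∂_1 − rank ∂_2 = (10 − 4) − 5 = 1, and the invariant factors of ∂_2 are all 1, so H_1 ≅ Z.
  H_2: rank ker ∂_2 − rank ∂_3 = (5 − 5) − 0 = 0, and there is no ∂_3, so H_2 ≅ 0.

H_0 ≅ Z,  H_1 ≅ Z,  H_2 = 0.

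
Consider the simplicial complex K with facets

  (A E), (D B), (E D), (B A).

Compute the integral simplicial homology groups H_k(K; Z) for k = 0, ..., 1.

H_0 = Z,  H_1 = Z.

Fix the vertex order A < B < D < E and write every simplex with vertices in increasing order. Then dim K = 1 and the simplices of K are:

  0-simplices (4): A, B, D, E
  1-simplices (4): AB, AE, BD, DE

giving chain groups C_0 ≅ Z^4, C_1 ≅ Z^4.

The boundary map ∂_1: C_1 → C_0 sends each edge [p,q] (with p < q) to q − p. For instance
  ∂DE = E − D.
The resulting 4×4 matrix has rank 3, and its Smith normal form has invariant factors (1,1,1).

From H_k ≅ ker(∂_k) / im(∂_{k+1}) we obtain:

  H_0: rank C_0 − rank ∂_1 = 4 − 3 = 1, and the invariant factors of ∂_1 are all 1, so H_0 ≅ Z.
  H_1: rank ker ∂_1 − rank ∂_2 = (4 − 3) − 0 = 1, and there is no ∂_2, so H_1 ≅ Z.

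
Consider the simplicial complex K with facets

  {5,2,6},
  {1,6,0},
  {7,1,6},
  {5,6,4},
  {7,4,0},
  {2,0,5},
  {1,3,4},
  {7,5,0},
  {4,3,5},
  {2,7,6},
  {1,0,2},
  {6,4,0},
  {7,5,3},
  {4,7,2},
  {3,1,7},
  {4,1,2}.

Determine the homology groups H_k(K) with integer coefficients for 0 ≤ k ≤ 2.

K has 8 vertices, 24 edges, 16 triangles.
rank ∂_0 = 0, rank ∂_1 = 7 ⇒ b_0 = 8 − 0 − 7 = 1; all invariant factors of ∂_1 are 1 so no torsion. So H_0 = Z.
rank ∂_1 = 7, rank ∂_2 = 15 ⇒ b_1 = 24 − 7 − 15 = 2; all invariant factors of ∂_2 are 1 so no torsion. So H_1 = Z^2.
rank ∂_2 = 15, rank ∂_3 = 0 ⇒ b_2 = 16 − 15 − 0 = 1. So H_2 = Z.

H_0 = Z,  H_1 = Z^2,  H_2 = Z.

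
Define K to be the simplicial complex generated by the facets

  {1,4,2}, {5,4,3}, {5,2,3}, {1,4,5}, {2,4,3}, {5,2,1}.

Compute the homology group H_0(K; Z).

H_0 = Z.

We work with the vertex ordering 1 < 2 < 3 < 4 < 5. The simplices of K, each written with vertices in increasing order, are:

  0-simplices (5): [1], [2], [3], [4], [5]
  1-simplices (9): [1,2], [1,4], [1,5], [2,3], [2,4], [2,5], [3,4], [3,5], [4,5]
  2-simplices (6): [1,2,4], [1,2,5], [1,4,5], [2,3,4], [2,3,5], [3,4,5]

so the chain groups are C_0 ≅ Z^5, C_1 ≅ Z^9, C_2 ≅ Z^6.

∂_1: C_1 → C_0 sends each edge [p,q] (with p < q) to q − p. For instance
  ∂[3,5] = [5] − [3].
As a 5×9 matrix over Z this has rank 4, with invariant factors (1,1,1,1).

The boundary map ∂_2: C_2 → C_1 maps a triangle to the signed sum of its edges. For instance
  ∂[2,3,4] = [3,4] − [2,4] + [2,3],
  ∂[1,2,5] = [2,5] − [1,5] + [1,2].
The resulting 9×6 matrix has rank 5, and its Smith normal form has invariant factors (1,1,1,1,1).

Computing H_k = (kernel of ∂_k) / (image of ∂_{k+1}):

  H_0: rank C_0 − rank ∂_1 = 5 − 4 = 1, and the invariant factors of ∂_1 are all 1, so H_0 = Z.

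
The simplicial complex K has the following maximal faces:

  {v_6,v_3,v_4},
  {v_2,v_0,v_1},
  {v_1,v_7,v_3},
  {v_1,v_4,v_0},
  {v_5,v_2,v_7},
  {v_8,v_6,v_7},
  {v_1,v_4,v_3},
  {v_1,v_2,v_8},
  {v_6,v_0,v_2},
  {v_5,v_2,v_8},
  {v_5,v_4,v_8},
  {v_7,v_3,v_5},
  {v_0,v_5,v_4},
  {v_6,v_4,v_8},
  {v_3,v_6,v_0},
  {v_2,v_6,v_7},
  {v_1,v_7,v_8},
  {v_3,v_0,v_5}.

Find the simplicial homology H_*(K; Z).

H_0 ≅ Z,  H_1 ≅ Z × Z/2,  H_2 = 0.

Order the vertices as v_0 < v_1 < v_2 < v_3 < v_4 < v_5 < v_6 < v_7 < v_8. Listing each simplex with vertices in this order, K has dimension 2 with simplices:

  0-simplices (9): [v_0], [v_1], [v_2], [v_3], [v_4], [v_5], [v_6], [v_7], [v_8]
  1-simplices (27): (27 of them)
  2-simplices (18): (18 of them)

giving chain groups C_0 ≅ Z^9, C_1 ≅ Z^27, C_2 ≅ Z^18.

Boundary ∂_1: C_1 → C_0 is given by ∂[p,q] = [q] − [p]. For instance
  ∂[v_1,v_8] = [v_8] − [v_1].
This gives a 9×27 integer matrix of rank 8; reducing to Smith normal form yields diagonal entries (1,1,1,1,1,1,1,1).

∂_2: C_2 → C_1 sends each 2-simplex [p,q,r] to [q,r] − [p,r] + [p,q]. For instance
  ∂[v_3,v_5,v_7] = [v_5,v_7] − [v_3,v_7] + [v_3,v_5],
  ∂[v_0,v_2,v_6] = [v_2,v_6] − [v_0,v_6] + [v_0,v_2].
This gives a 27×18 integer matrix of rank 18; reducing to Smith normal form yields diagonal entries (1,1,1,1,1,1,1,1,1,1,1,1,1,1,1,1,1,2).

Now H_k = ker ∂_k / im ∂_{k+1}, so:

  H_0: rank C_0 − rank ∂_1 = 9 − 8 = 1, and the invariant factors of ∂_1 are all 1, so H_0 = Z.
  H_1: rank ker ∂_1 − rank ∂_2 = (27 − 8) − 18 = 1, and ∂_2 has invariant factor 2 > 1, so H_1 = Z × Z/2.
  H_2: rank ker ∂_2 − rank ∂_3 = (18 − 18) − 0 = 0, and there is no ∂_3, so H_2 = 0.

(K is a triangulation of the Klein bottle.)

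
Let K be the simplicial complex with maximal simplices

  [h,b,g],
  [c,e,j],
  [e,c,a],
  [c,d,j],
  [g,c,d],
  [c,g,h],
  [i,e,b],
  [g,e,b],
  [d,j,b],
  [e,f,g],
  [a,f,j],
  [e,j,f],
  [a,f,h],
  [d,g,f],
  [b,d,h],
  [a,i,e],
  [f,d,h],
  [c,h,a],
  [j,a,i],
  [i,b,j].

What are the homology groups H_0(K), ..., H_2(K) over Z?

H_0 = Z,  H_1 = Z ⊕ Z/2Z,  H_2 = 0.

Fix the vertex order a < b < c < d < e < f < g < h < i < j and write every simplex with vertices in increasing order. Then dim K = 2 and the simplices of K are:

  0-simplices (10): a, b, c, d, e, f, g, h, i, j
  1-simplices (30): ac, ae, af, ah, ai, aj, bd, be, bg, bh, bi, bj, cd, ce, cg, ch, cj, df, dg, dh, dj, ef, eg, ei, ej, fg, fh, fj, gh, ij
  2-simplices (20): ace, ach, aei, afh, afj, aij, bdh, bdj, beg, bei, bgh, bij, cdg, cdj, cej, cgh, dfg, dfh, efg, efj

so the chain groups are C_0 ≅ Z^10, C_1 ≅ Z^30, C_2 ≅ Z^20.

The boundary map ∂_1: C_1 → C_0 maps an edge to its endpoints' difference, ∂[p,q] = q − p. For instance
  ∂ai = i − a.
As a 10×30 matrix over Z this has rank 9, with invariant factors (1,1,1,1,1,1,1,1,1).

∂_2: C_2 → C_1 maps a triangle to the signed sum of its edges. For instance
  ∂efj = fj − ej + ef,
  ∂cej = ej − cj + ce.
As a 30×20 matrix over Z this has rank 20, with invariant factors (1,1,1,1,1,1,1,1,1,1,1,1,1,1,1,1,1,1,1,2).

Now H_k = ker ∂_k / im ∂_{k+1}, so:

  H_0: rank C_0 − rank ∂_1 = 10 − 9 = 1, and the invariant factors of ∂_1 are all 1, so H_0 = Z.
  H_1: rank ker ∂_1 − rank ∂_2 = (30 − 9) − 20 = 1, and ∂_2 has invariant factor 2 > 1, so H_1 = Z ⊕ Z/2Z.
  H_2: rank ker ∂_2 − rank ∂_3 = (20 − 20) − 0 = 0, and there is no ∂_3, so H_2 = 0.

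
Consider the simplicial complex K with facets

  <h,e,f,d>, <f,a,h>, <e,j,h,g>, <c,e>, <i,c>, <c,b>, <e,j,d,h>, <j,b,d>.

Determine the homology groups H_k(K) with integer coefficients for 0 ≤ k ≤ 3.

H_0 = Z,  H_1 = Z,  H_2 = 0,  H_3 = 0.

Order the vertices as a < b < c < d < e < f < g < h < i < j. Listing each simplex with vertices in this order, K has dimension 3 with simplices:

  0-simplices (10): a, b, c, d, e, f, g, h, i, j
  1-simplices (19): af, ah, bc, bd, bj, ce, ci, de, df, dh, dj, ef, eg, eh, ej, fh, gh, gj, hj
  2-simplices (12): afh, bdj, def, deh, dej, dfh, dhj, efh, egh, egj, ehj, ghj
  3-simplices (3): defh, dehj, eghj

so the chain groups are C_0 ≅ Z^10, C_1 ≅ Z^19, C_2 ≅ Z^12, C_3 ≅ Z^3.

The boundary map ∂_1: C_1 → C_0 maps an edge to its endpoints' difference, ∂[p,q] = q − p.
This gives a 10×19 integer matrix of rank 9; reducing to Smith normal form yields diagonal entries (1,1,1,1,1,1,1,1,1).

Boundary ∂_2: C_2 → C_1 acts by ∂[p,q,r] = [q,r] − [p,r] + [p,q]. For instance
  ∂dej = ej − dj + de,
  ∂dhj = hj − dj + dh.
The resulting 19×12 matrix has rank 9, and its Smith normal form has invariant factors (1,1,1,1,1,1,1,1,1).

The boundary map ∂_3: C_3 → C_2 sends each 3-simplex σ to the alternating sum Σ_i (−1)^i (σ with its i-th vertex removed). For instance
  ∂eghj = ghj − ehj + egj − egh,
  ∂defh = efh − dfh + deh − def.
The 12×3 boundary matrix has rank 3 and Smith normal form diag(1,1,1).

From H_k ≅ ker(∂_k) / im(∂_{k+1}) we obtain:

  H_0: rank C_0 − rank ∂_1 = 10 − 9 = 1, and the invariant factors of ∂_1 are all 1, so H_0 ≅ Z.
  H_1: rank ker ∂_1 − rank ∂_2 = (19 − 9) − 9 = 1, and the invariant factors of ∂_2 are all 1, so H_1 ≅ Z.
  H_2: rank ker ∂_2 − rank ∂_3 = (12 − 9) − 3 = 0, and the invariant factors of ∂_3 are all 1, so H_2 ≅ 0.
  H_3: rank ker ∂_3 − rank ∂_4 = (3 − 3) − 0 = 0, and there is no ∂_4, so H_3 ≅ 0.

As a check, the Euler characteristic is 10 − 19 + 12 − 3 = 0, which agrees with 1 − 1 + 0 − 0 = 0.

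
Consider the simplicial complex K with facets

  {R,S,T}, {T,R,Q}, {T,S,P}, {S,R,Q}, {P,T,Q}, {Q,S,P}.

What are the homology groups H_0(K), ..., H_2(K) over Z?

H_0 ≅ Z,  H_1 = 0,  H_2 ≅ Z.

K has 5 vertices, 9 edges, 6 triangles.
rank ∂_0 = 0, rank ∂_1 = 4 ⇒ b_0 = 5 − 0 − 4 = 1; all invariant factors of ∂_1 are 1 so no torsion. So H_0 ≅ Z.
rank ∂_1 = 4, rank ∂_2 = 5 ⇒ b_1 = 9 − 4 − 5 = 0; all invariant factors of ∂_2 are 1 so no torsion. So H_1 ≅ 0.
rank ∂_2 = 5, rank ∂_3 = 0 ⇒ b_2 = 6 − 5 − 0 = 1. So H_2 ≅ Z.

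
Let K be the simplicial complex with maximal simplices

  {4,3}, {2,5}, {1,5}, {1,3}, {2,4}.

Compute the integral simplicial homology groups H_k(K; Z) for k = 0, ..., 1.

H_0 ≅ Z,  H_1 ≅ Z.

Take the total order 1 < 2 < 3 < 4 < 5 on the vertex set. Then K (dimension 1) consists of the simplices:

  0-simplices (5): [1], [2], [3], [4], [5]
  1-simplices (5): [1,3], [1,5], [2,4], [2,5], [3,4]

so the chain groups are C_0 ≅ Z^5, C_1 ≅ Z^5.

Boundary ∂_1: C_1 → C_0 sends each edge [p,q] (with p < q) to q − p. For instance
  ∂[3,4] = [4] − [3].
As a 5×5 matrix over Z this has rank 4, with invariant factors (1,1,1,1).

Computing H_k = (kernel of ∂_k) / (image of ∂_{k+1}):

  H_0: rank C_0 − rank ∂_1 = 5 − 4 = 1, and the invariant factors of ∂_1 are all 1, so H_0 ≅ Z.
  H_1: rank ker ∂_1 − rank ∂_2 = (5 − 4) − 0 = 1, and there is no ∂_2, so H_1 ≅ Z.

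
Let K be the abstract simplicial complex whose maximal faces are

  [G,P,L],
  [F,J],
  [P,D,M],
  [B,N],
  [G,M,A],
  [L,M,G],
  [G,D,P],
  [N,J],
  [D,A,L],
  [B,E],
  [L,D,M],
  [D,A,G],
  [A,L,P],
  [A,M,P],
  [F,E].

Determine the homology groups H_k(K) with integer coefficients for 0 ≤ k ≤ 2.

We work with the vertex ordering A < B < D < E < F < G < J < L < M < N < P. The simplices of K, each written with vertices in increasing order, are:

  0-simplices (11): A, B, D, E, F, G, J, L, M, N, P
  1-simplices (20): AD, AG, AL, AM, AP, BE, BN, DG, DL, DM, DP, EF, FJ, GL, GM, GP, JN, LM, LP, MP
  2-simplices (10): ADG, ADL, AGM, ALP, AMP, DGP, DLM, DMP, GLM, GLP

Hence C_0 ≅ Z^11, C_1 ≅ Z^20, C_2 ≅ Z^10.

The boundary map ∂_1: C_1 → C_0 is given by ∂[p,q] = [q] − [p]. For instance
  ∂DG = G − D.
The 11×20 boundary matrix has rank 9 and Smith normal form diag(1,1,1,1,1,1,1,1,1).

∂_2: C_2 → C_1 sends each 2-simplex [p,q,r] to [q,r] − [p,r] + [p,q]. For instance
  ∂DGP = GP − DP + DG,
  ∂ADG = DG − AG + AD.
This gives a 20×10 integer matrix of rank 10; reducing to Smith normal form yields diagonal entries (1,1,1,1,1,1,1,1,1,2).

Computing H_k = (kernel of ∂_k) / (image of ∂_{k+1}):

  H_0: rank C_0 − rank ∂_1 = 11 − 9 = 2, and the invariant factors of ∂_1 are all 1, so H_0 ≅ Z^2.
  H_1: rank ker ∂_1 − rank ∂_2 = (20 − 9) − 10 = 1, and ∂_2 has invariant factor 2 > 1, so H_1 ≅ Z ⊕ Z/2.
  H_2: rank ker ∂_2 − rank ∂_3 = (10 − 10) − 0 = 0, and there is no ∂_3, so H_2 ≅ 0.

(K is a triangulation of the disjoint union of the real projective plane RP^2 and the circle S^1.)

H_0 = Z^2,  H_1 = Z ⊕ Z/2,  H_2 = 0.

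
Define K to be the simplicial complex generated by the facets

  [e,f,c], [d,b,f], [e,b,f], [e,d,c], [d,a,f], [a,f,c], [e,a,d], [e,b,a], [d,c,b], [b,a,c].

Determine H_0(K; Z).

We work with the vertex ordering a < b < c < d < e < f. The simplices of K, each written with vertices in increasing order, are:

  0-simplices (6): a, b, c, d, e, f
  1-simplices (15): ab, ac, ad, ae, af, bc, bd, be, bf, cd, ce, cf, de, df, ef
  2-simplices (10): abc, abe, acf, ade, adf, bcd, bdf, bef, cde, cef

Hence C_0 ≅ Z^6, C_1 ≅ Z^15, C_2 ≅ Z^10.

Boundary ∂_1: C_1 → C_0 sends each edge [p,q] (with p < q) to q − p.
The 6×15 boundary matrix has rank 5 and Smith normal form diag(1,1,1,1,1).

Boundary ∂_2: C_2 → C_1 maps a triangle to the signed sum of its edges. For instance
  ∂bcd = cd − bd + bc,
  ∂acf = cf − af + ac.
The resulting 15×10 matrix has rank 10, and its Smith normal form has invariant factors (1,1,1,1,1,1,1,1,1,2).

Computing H_k = (kernel of ∂_k) / (image of ∂_{k+1}):

  H_0: rank C_0 − rank ∂_1 = 6 − 5 = 1, and the invariant factors of ∂_1 are all 1, so H_0 ≅ Z.

H_0 ≅ Z.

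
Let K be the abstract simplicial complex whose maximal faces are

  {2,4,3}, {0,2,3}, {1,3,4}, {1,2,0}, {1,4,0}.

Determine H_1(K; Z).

K has 5 vertices, 10 edges, 5 triangles.
rank ∂_1 = 4, rank ∂_2 = 5 ⇒ b_1 = 10 − 4 − 5 = 1; all invariant factors of ∂_2 are 1 so no torsion. So H_1 ≅ Z.

H_1 = Z.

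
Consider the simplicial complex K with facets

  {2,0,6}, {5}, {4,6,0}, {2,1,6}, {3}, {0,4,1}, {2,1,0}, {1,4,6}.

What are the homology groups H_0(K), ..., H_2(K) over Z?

Take the total order 0 < 1 < 2 < 3 < 4 < 5 < 6 on the vertex set. Then K (dimension 2) consists of the simplices:

  0-simplices (7): [0], [1], [2], [3], [4], [5], [6]
  1-simplices (9): [0,1], [0,2], [0,4], [0,6], [1,2], [1,4], [1,6], [2,6], [4,6]
  2-simplices (6): [0,1,2], [0,1,4], [0,2,6], [0,4,6], [1,2,6], [1,4,6]

giving chain groups C_0 ≅ Z^7, C_1 ≅ Z^9, C_2 ≅ Z^6.

Boundary ∂_1: C_1 → C_0 maps an edge to its endpoints' difference, ∂[p,q] = q − p.
The 7×9 boundary matrix has rank 4 and Smith normal form diag(1,1,1,1).

∂_2: C_2 → C_1 acts by ∂[p,q,r] = [q,r] − [p,r] + [p,q]. For instance
  ∂[1,4,6] = [4,6] − [1,6] + [1,4],
  ∂[0,2,6] = [2,6] − [0,6] + [0,2].
As a 9×6 matrix over Z this has rank 5, with invariant factors (1,1,1,1,1).

From H_k ≅ ker(∂_k) / im(∂_{k+1}) we obtain:

  H_0: rank C_0 − rank ∂_1 = 7 − 4 = 3, and the invariant factors of ∂_1 are all 1, so H_0 ≅ Z^3.
  H_1: rank ker ∂_1 − rank ∂_2 = (9 − 4) − 5 = 0, and the invariant factors of ∂_2 are all 1, so H_1 ≅ 0.
  H_2: rank ker ∂_2 − rank ∂_3 = (6 − 5) − 0 = 1, and there is no ∂_3, so H_2 ≅ Z.

As a check, the Euler characteristic is 7 − 9 + 6 = 4, which agrees with 3 − 0 + 1 = 4.

H_0 = Z^3,  H_1 = 0,  H_2 = Z.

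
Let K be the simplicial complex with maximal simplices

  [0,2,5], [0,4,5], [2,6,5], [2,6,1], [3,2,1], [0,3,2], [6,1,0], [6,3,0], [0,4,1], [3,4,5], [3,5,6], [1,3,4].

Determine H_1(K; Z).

H_1 ≅ Z_2.

Take the total order 0 < 1 < 2 < 3 < 4 < 5 < 6 on the vertex set. Then K (dimension 2) consists of the simplices:

  0-simplices (7): [0], [1], [2], [3], [4], [5], [6]
  1-simplices (18): [0,1], [0,2], [0,3], [0,4], [0,5], [0,6], [1,2], [1,3], [1,4], [1,6], [2,3], [2,5], [2,6], [3,4], [3,5], [3,6], [4,5], [5,6]
  2-simplices (12): [0,1,4], [0,1,6], [0,2,3], [0,2,5], [0,3,6], [0,4,5], [1,2,3], [1,2,6], [1,3,4], [2,5,6], [3,4,5], [3,5,6]

so the chain groups are C_0 ≅ Z^7, C_1 ≅ Z^18, C_2 ≅ Z^12.

Boundary ∂_1: C_1 → C_0 is given by ∂[p,q] = [q] − [p].
The 7×18 boundary matrix has rank 6 and Smith normal form diag(1,1,1,1,1,1).

∂_2: C_2 → C_1 maps a triangle to the signed sum of its edges. For instance
  ∂[3,4,5] = [4,5] − [3,5] + [3,4],
  ∂[3,5,6] = [5,6] − [3,6] + [3,5].
The resulting 18×12 matrix has rank 12, and its Smith normal form has invariant factors (1,1,1,1,1,1,1,1,1,1,1,2).

Now H_k = ker ∂_k / im ∂_{k+1}, so:

  H_1: rank ker ∂_1 − rank ∂_2 = (18 − 6) − 12 = 0, and ∂_2 has invariant factor 2 > 1, so H_1 = Z_2.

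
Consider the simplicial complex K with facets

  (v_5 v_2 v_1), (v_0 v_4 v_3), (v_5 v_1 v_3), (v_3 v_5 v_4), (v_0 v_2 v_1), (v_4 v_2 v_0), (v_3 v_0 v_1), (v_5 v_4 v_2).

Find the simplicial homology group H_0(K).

Order the vertices as v_0 < v_1 < v_2 < v_3 < v_4 < v_5. Listing each simplex with vertices in this order, K has dimension 2 with simplices:

  0-simplices (6): [v_0], [v_1], [v_2], [v_3], [v_4], [v_5]
  1-simplices (12): [v_0,v_1], [v_0,v_2], [v_0,v_3], [v_0,v_4], [v_1,v_2], [v_1,v_3], [v_1,v_5], [v_2,v_4], [v_2,v_5], [v_3,v_4], [v_3,v_5], [v_4,v_5]
  2-simplices (8): [v_0,v_1,v_2], [v_0,v_1,v_3], [v_0,v_2,v_4], [v_0,v_3,v_4], [v_1,v_2,v_5], [v_1,v_3,v_5], [v_2,v_4,v_5], [v_3,v_4,v_5]

Hence C_0 ≅ Z^6, C_1 ≅ Z^12, C_2 ≅ Z^8.

Boundary ∂_1: C_1 → C_0 maps an edge to its endpoints' difference, ∂[p,q] = q − p.
The 6×12 boundary matrix has rank 5 and Smith normal form diag(1,1,1,1,1).

The boundary map ∂_2: C_2 → C_1 acts by ∂[p,q,r] = [q,r] − [p,r] + [p,q]. For instance
  ∂[v_0,v_2,v_4] = [v_2,v_4] − [v_0,v_4] + [v_0,v_2],
  ∂[v_0,v_3,v_4] = [v_3,v_4] − [v_0,v_4] + [v_0,v_3].
The resulting 12×8 matrix has rank 7, and its Smith normal form has invariant factors (1,1,1,1,1,1,1).

Now H_k = ker ∂_k / im ∂_{k+1}, so:

  H_0: rank C_0 − rank ∂_1 = 6 − 5 = 1, and the invariant factors of ∂_1 are all 1, so H_0 ≅ Z.

H_0 = Z.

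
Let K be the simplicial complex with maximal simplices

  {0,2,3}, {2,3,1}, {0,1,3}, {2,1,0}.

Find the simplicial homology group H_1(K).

We work with the vertex ordering 0 < 1 < 2 < 3. The simplices of K, each written with vertices in increasing order, are:

  0-simplices (4): [0], [1], [2], [3]
  1-simplices (6): [0,1], [0,2], [0,3], [1,2], [1,3], [2,3]
  2-simplices (4): [0,1,2], [0,1,3], [0,2,3], [1,2,3]

giving chain groups C_0 ≅ Z^4, C_1 ≅ Z^6, C_2 ≅ Z^4.

The boundary map ∂_1: C_1 → C_0 maps an edge to its endpoints' difference, ∂[p,q] = q − p. For instance
  ∂[0,3] = [3] − [0].
This gives a 4×6 integer matrix of rank 3; reducing to Smith normal form yields diagonal entries (1,1,1).

∂_2: C_2 → C_1 sends each 2-simplex [p,q,r] to [q,r] − [p,r] + [p,q]. For instance
  ∂[1,2,3] = [2,3] − [1,3] + [1,2],
  ∂[0,1,2] = [1,2] − [0,2] + [0,1].
The 6×4 boundary matrix has rank 3 and Smith normal form diag(1,1,1).

Computing H_k = (kernel of ∂_k) / (image of ∂_{k+1}):

  H_1: rank ker ∂_1 − rank ∂_2 = (6 − 3) − 3 = 0, and the invariant factors of ∂_2 are all 1, so H_1 = 0.

H_1 = 0.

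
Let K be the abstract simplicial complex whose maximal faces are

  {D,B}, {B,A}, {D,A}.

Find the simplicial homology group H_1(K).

Take the total order A < B < D on the vertex set. Then K (dimension 1) consists of the simplices:

  0-simplices (3): A, B, D
  1-simplices (3): AB, AD, BD

Hence C_0 ≅ Z^3, C_1 ≅ Z^3.

Boundary ∂_1: C_1 → C_0 sends each edge [p,q] (with p < q) to q − p.
This gives a 3×3 integer matrix of rank 2; reducing to Smith normal form yields diagonal entries (1,1).

Computing H_k = (kernel of ∂_k) / (image of ∂_{k+1}):

  H_1: rank ker ∂_1 − rank ∂_2 = (3 − 2) − 0 = 1, and there is no ∂_2, so H_1 = Z.

(K is a triangulation of the circle S^1.)

H_1 = Z.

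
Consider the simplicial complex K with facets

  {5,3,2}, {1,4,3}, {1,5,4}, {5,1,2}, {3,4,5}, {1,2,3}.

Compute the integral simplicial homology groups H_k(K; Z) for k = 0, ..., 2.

H_0 = Z,  H_1 = 0,  H_2 = Z.

Order the vertices as 1 < 2 < 3 < 4 < 5. Listing each simplex with vertices in this order, K has dimension 2 with simplices:

  0-simplices (5): [1], [2], [3], [4], [5]
  1-simplices (9): [1,2], [1,3], [1,4], [1,5], [2,3], [2,5], [3,4], [3,5], [4,5]
  2-simplices (6): [1,2,3], [1,2,5], [1,3,4], [1,4,5], [2,3,5], [3,4,5]

so the chain groups are C_0 ≅ Z^5, C_1 ≅ Z^9, C_2 ≅ Z^6.

The boundary map ∂_1: C_1 → C_0 sends each edge [p,q] (with p < q) to q − p. For instance
  ∂[2,5] = [5] − [2].
The resulting 5×9 matrix has rank 4, and its Smith normal form has invariant factors (1,1,1,1).

∂_2: C_2 → C_1 sends each 2-simplex [p,q,r] to [q,r] − [p,r] + [p,q]. For instance
  ∂[1,4,5] = [4,5] − [1,5] + [1,4],
  ∂[1,3,4] = [3,4] − [1,4] + [1,3].
As a 9×6 matrix over Z this has rank 5, with invariant factors (1,1,1,1,1).

From H_k ≅ ker(∂_k) / im(∂_{k+1}) we obtain:

  H_0: rank C_0 − rank ∂_1 = 5 − 4 = 1, and the invariant factors of ∂_1 are all 1, so H_0 = Z.
  H_1: rank ker ∂_1 − rank ∂_2 = (9 − 4) − 5 = 0, and the invariant factors of ∂_2 are all 1, so H_1 = 0.
  H_2: rank ker ∂_2 − rank ∂_3 = (6 − 5) − 0 = 1, and there is no ∂_3, so H_2 = Z.

As a check, the Euler characteristic is 5 − 9 + 6 = 2, which agrees with 1 − 0 + 1 = 2.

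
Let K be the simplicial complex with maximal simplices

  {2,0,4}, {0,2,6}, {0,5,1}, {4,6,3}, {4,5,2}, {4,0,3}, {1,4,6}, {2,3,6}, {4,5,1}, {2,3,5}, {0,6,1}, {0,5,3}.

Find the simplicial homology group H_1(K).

K has 7 vertices, 18 edges, 12 triangles.
rank ∂_1 = 6, rank ∂_2 = 12 ⇒ b_1 = 18 − 6 − 12 = 0; ∂_2 has invariant factor(s) [2] giving torsion. So H_1 ≅ Z_2.

H_1 ≅ Z_2.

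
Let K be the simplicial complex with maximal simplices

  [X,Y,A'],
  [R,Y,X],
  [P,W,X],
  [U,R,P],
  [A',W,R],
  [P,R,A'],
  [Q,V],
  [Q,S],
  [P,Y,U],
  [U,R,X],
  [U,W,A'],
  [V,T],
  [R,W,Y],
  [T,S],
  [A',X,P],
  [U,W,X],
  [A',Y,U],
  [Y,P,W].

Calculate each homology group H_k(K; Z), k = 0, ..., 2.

H_0 = Z^2,  H_1 = Z^3,  H_2 = Z.

Take the total order P < Q < R < S < T < U < V < W < X < Y < A' on the vertex set. Then K (dimension 2) consists of the simplices:

  0-simplices (11): [P], [Q], [R], [S], [T], [U], [V], [W], [X], [Y], [A']
  1-simplices (25): (25 of them)
  2-simplices (14): [P,R,U], [P,R,A'], [P,U,Y], [P,W,X], [P,W,Y], [P,X,A'], [R,U,X], [R,W,Y], [R,W,A'], [R,X,Y], [U,W,X], [U,W,A'], [U,Y,A'], [X,Y,A']

so the chain groups are C_0 ≅ Z^11, C_1 ≅ Z^25, C_2 ≅ Z^14.

The boundary map ∂_1: C_1 → C_0 is given by ∂[p,q] = [q] − [p]. For instance
  ∂[P,Y] = [Y] − [P].
As a 11×25 matrix over Z this has rank 9, with invariant factors (1,1,1,1,1,1,1,1,1).

The boundary map ∂_2: C_2 → C_1 acts by ∂[p,q,r] = [q,r] − [p,r] + [p,q]. For instance
  ∂[U,W,X] = [W,X] − [U,X] + [U,W],
  ∂[R,X,Y] = [X,Y] − [R,Y] + [R,X].
This gives a 25×14 integer matrix of rank 13; reducing to Smith normal form yields diagonal entries (1,1,1,1,1,1,1,1,1,1,1,1,1).

Computing H_k = (kernel of ∂_k) / (image of ∂_{k+1}):

  H_0: rank C_0 − rank ∂_1 = 11 − 9 = 2, and the invariant factors of ∂_1 are all 1, so H_0 = Z^2.
  H_1: rank ker ∂_1 − rank ∂_2 = (25 − 9) − 13 = 3, and the invariant factors of ∂_2 are all 1, so H_1 = Z^3.
  H_2: rank ker ∂_2 − rank ∂_3 = (14 − 13) − 0 = 1, and there is no ∂_3, so H_2 = Z.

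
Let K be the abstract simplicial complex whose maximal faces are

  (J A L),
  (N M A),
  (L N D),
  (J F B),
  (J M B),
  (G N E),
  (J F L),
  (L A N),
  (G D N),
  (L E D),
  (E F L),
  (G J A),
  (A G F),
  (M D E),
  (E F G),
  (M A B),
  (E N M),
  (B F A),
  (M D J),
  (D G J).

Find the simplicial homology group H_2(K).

Take the total order A < B < D < E < F < G < J < L < M < N on the vertex set. Then K (dimension 2) consists of the simplices:

  0-simplices (10): A, B, D, E, F, G, J, L, M, N
  1-simplices (30): AB, AF, AG, AJ, AL, AM, AN, BF, BJ, BM, DE, DG, DJ, DL, DM, DN, EF, EG, EL, EM, EN, FG, FJ, FL, GJ, GN, JL, JM, LN, MN
  2-simplices (20): ABF, ABM, AFG, AGJ, AJL, ALN, AMN, BFJ, BJM, DEL, DEM, DGJ, DGN, DJM, DLN, EFG, EFL, EGN, EMN, FJL

Hence C_0 ≅ Z^10, C_1 ≅ Z^30, C_2 ≅ Z^20.

∂_1: C_1 → C_0 is given by ∂[p,q] = [q] − [p].
As a 10×30 matrix over Z this has rank 9, with invariant factors (1,1,1,1,1,1,1,1,1).

∂_2: C_2 → C_1 maps a triangle to the signed sum of its edges. For instance
  ∂AFG = FG − AG + AF,
  ∂ABF = BF − AF + AB.
As a 30×20 matrix over Z this has rank 20, with invariant factors (1,1,1,1,1,1,1,1,1,1,1,1,1,1,1,1,1,1,1,2).

Reading off H_k = ker ∂_k / im ∂_{k+1}:

  H_2: rank ker ∂_2 − rank ∂_3 = (20 − 20) − 0 = 0, and there is no ∂_3, so H_2 ≅ 0.

(K is a triangulation of the Klein bottle.)

H_2 = 0.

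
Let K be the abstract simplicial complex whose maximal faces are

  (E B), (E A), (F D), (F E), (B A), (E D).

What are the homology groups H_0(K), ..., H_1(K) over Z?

Fix the vertex order A < B < D < E < F and write every simplex with vertices in increasing order. Then dim K = 1 and the simplices of K are:

  0-simplices (5): A, B, D, E, F
  1-simplices (6): AB, AE, BE, DE, DF, EF

Hence C_0 ≅ Z^5, C_1 ≅ Z^6.

∂_1: C_1 → C_0 sends each edge [p,q] (with p < q) to q − p.
The resulting 5×6 matrix has rank 4, and its Smith normal form has invariant factors (1,1,1,1).

Reading off H_k = ker ∂_k / im ∂_{k+1}:

  H_0: rank C_0 − rank ∂_1 = 5 − 4 = 1, and the invariant factors of ∂_1 are all 1, so H_0 ≅ Z.
  H_1: rank ker ∂_1 − rank ∂_2 = (6 − 4) − 0 = 2, and there is no ∂_2, so H_1 ≅ Z^2.

H_0 = Z,  H_1 = Z^2.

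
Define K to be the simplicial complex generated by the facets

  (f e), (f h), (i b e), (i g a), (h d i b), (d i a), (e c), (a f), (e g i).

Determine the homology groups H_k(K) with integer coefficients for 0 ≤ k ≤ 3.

Take the total order a < b < c < d < e < f < g < h < i on the vertex set. Then K (dimension 3) consists of the simplices:

  0-simplices (9): a, b, c, d, e, f, g, h, i
  1-simplices (17): ad, af, ag, ai, bd, be, bh, bi, ce, dh, di, ef, eg, ei, fh, gi, hi
  2-simplices (8): adi, agi, bdh, bdi, bei, bhi, dhi, egi
  3-simplices (1): bdhi

so the chain groups are C_0 ≅ Z^9, C_1 ≅ Z^17, C_2 ≅ Z^8, C_3 ≅ Z^1.

The boundary map ∂_1: C_1 → C_0 sends each edge [p,q] (with p < q) to q − p.
As a 9×17 matrix over Z this has rank 8, with invariant factors (1,1,1,1,1,1,1,1).

Boundary ∂_2: C_2 → C_1 sends each 2-simplex [p,q,r] to [q,r] − [p,r] + [p,q]. For instance
  ∂bhi = hi − bi + bh,
  ∂dhi = hi − di + dh.
The resulting 17×8 matrix has rank 7, and its Smith normal form has invariant factors (1,1,1,1,1,1,1).

∂_3: C_3 → C_2 sends each 3-simplex σ to the alternating sum Σ_i (−1)^i (σ with its i-th vertex removed). For instance
  ∂bdhi = dhi − bhi + bdi − bdh.
The resulting 8×1 matrix has rank 1, and its Smith normal form has invariant factors (1).

Computing H_k = (kernel of ∂_k) / (image of ∂_{k+1}):

  H_0: rank C_0 − rank ∂_1 = 9 − 8 = 1, and the invariant factors of ∂_1 are all 1, so H_0 = Z.
  H_1: rank ker ∂_1 − rank ∂_2 = (17 − 8) − 7 = 2, and the invariant factors of ∂_2 are all 1, so H_1 = Z^2.
  H_2: rank ker ∂_2 − rank ∂_3 = (8 − 7) − 1 = 0, and the invariant factors of ∂_3 are all 1, so H_2 = 0.
  H_3: rank ker ∂_3 − rank ∂_4 = (1 − 1) − 0 = 0, and there is no ∂_4, so H_3 = 0.

H_0 ≅ Z,  H_1 ≅ Z^2,  H_2 = 0,  H_3 = 0.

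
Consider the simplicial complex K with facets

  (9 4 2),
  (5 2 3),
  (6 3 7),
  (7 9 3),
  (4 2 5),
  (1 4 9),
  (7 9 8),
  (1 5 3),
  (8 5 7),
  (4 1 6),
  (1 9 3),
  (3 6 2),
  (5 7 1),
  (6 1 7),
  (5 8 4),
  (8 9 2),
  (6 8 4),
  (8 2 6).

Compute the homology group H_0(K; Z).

H_0 ≅ Z.

We work with the vertex ordering 1 < 2 < 3 < 4 < 5 < 6 < 7 < 8 < 9. The simplices of K, each written with vertices in increasing order, are:

  0-simplices (9): [1], [2], [3], [4], [5], [6], [7], [8], [9]
  1-simplices (27): (27 of them)
  2-simplices (18): [1,3,5], [1,3,9], [1,4,6], [1,4,9], [1,5,7], [1,6,7], [2,3,5], [2,3,6], [2,4,5], [2,4,9], [2,6,8], [2,8,9], [3,6,7], [3,7,9], [4,5,8], [4,6,8], [5,7,8], [7,8,9]

so the chain groups are C_0 ≅ Z^9, C_1 ≅ Z^27, C_2 ≅ Z^18.

Boundary ∂_1: C_1 → C_0 maps an edge to its endpoints' difference, ∂[p,q] = q − p.
As a 9×27 matrix over Z this has rank 8, with invariant factors (1,1,1,1,1,1,1,1).

The boundary map ∂_2: C_2 → C_1 acts by ∂[p,q,r] = [q,r] − [p,r] + [p,q]. For instance
  ∂[1,6,7] = [6,7] − [1,7] + [1,6],
  ∂[1,3,5] = [3,5] − [1,5] + [1,3].
The resulting 27×18 matrix has rank 18, and its Smith normal form has invariant factors (1,1,1,1,1,1,1,1,1,1,1,1,1,1,1,1,1,2).

Computing H_k = (kernel of ∂_k) / (image of ∂_{k+1}):

  H_0: rank C_0 − rank ∂_1 = 9 − 8 = 1, and the invariant factors of ∂_1 are all 1, so H_0 = Z.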